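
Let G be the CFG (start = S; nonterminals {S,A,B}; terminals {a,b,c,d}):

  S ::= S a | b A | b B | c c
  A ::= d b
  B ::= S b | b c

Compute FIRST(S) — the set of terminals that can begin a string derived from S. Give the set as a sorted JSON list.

FIRST iteration:
round 1:
  A via A→d b: +{d}
  B via B→b c: +{b}
  S via S→b A: +{b}
  S via S→c c: +{c}
  FIRST[S]={b,c}  FIRST[A]={d}  FIRST[B]={b}
round 2:
  B via B→S b: +{c}
  FIRST[S]={b,c}  FIRST[A]={d}  FIRST[B]={b,c}
round 3: (stable)
  FIRST[S]={b,c}  FIRST[A]={d}  FIRST[B]={b,c}

FIRST(S) = ["b", "c"]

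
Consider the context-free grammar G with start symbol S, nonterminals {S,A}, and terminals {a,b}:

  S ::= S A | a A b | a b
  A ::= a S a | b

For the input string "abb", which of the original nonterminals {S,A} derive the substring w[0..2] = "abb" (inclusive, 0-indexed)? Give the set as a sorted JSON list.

Convert to CNF:
  S -> S A | T0 T1 | T0 X3
  A -> T0 X2 | b
  T0 -> a
  T1 -> b
  X2 -> S T0
  X3 -> A T1

CYK table (by increasing span), restricted to cells inside w[0..2]:
  [0..0]={T0}  "a"  orig:{}
  [1..1]={A,T1}  "b"  orig:{A}
  [2..2]={A,T1}  "b"  orig:{A}
  [0..1]={S}  "ab"
  [1..2]={X3}  "bb"  orig:{}
  [0..2]={S}  "abb"

Original NTs in T[0,2] deriving "abb": ["S"]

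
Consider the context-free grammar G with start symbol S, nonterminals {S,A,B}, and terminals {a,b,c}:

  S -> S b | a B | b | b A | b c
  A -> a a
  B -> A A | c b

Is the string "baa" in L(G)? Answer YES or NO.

Convert to CNF:
  S -> S T2 | T0 B | T2 A | T2 T1 | b
  A -> T0 T0
  B -> A A | T1 T2
  T0 -> a
  T1 -> c
  T2 -> b

CYK fill:
  cell(0,0) b: {S,T2}  orig:{S}
  cell(1,1) a: {T0}  orig:{}
  cell(2,2) a: {T0}  orig:{}
  cell(0,1) ba: ∅
  cell(1,2) aa: {A}
  cell(0,2) baa: {S}

S ∈ T[0,2] ⇒ YES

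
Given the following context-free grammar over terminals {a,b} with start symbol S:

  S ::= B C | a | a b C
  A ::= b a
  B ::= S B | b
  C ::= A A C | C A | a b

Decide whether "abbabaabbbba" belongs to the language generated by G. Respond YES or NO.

CNF form of G:
  S -> B C | T1 X3 | a
  A -> T0 T1
  B -> S B | b
  C -> A X2 | C A | T1 T0
  T0 -> b
  T1 -> a
  X2 -> A C
  X3 -> T0 C

CYK fill:
  T[0,0] 'a' = {S,T1}  orig:{S}
  T[1,1] 'b' = {B,T0}  orig:{B}
  T[2,2] 'b' = {B,T0}  orig:{B}
  T[3,3] 'a' = {S,T1}  orig:{S}
  T[4,4] 'b' = {B,T0}  orig:{B}
  T[5,5] 'a' = {S,T1}  orig:{S}
  T[6,6] 'a' = {S,T1}  orig:{S}
  T[7,7] 'b' = {B,T0}  orig:{B}
  T[8,8] 'b' = {B,T0}  orig:{B}
  T[9,9] 'b' = {B,T0}  orig:{B}
  T[10,10] 'b' = {B,T0}  orig:{B}
  T[11,11] 'a' = {S,T1}  orig:{S}
  T[0,1] 'ab' = {B,C}
  T[1,2] 'bb' = ∅
  T[2,3] 'ba' = {A}
  T[3,4] 'ab' = {B,C}
  T[4,5] 'ba' = {A}
  T[5,6] 'aa' = ∅
  T[6,7] 'ab' = {B,C}
  T[7,8] 'bb' = ∅
  T[8,9] 'bb' = ∅
  T[9,10] 'bb' = ∅
  T[10,11] 'ba' = {A}
  T[0,2] 'abb' = ∅
  T[1,3] 'bba' = ∅
  T[2,4] 'bab' = {S,X3}  orig:{S}
  T[3,5] 'aba' = ∅
  T[4,6] 'baa' = ∅
  T[5,7] 'aab' = {B}
  T[6,8] 'abb' = ∅
  T[7,9] 'bbb' = ∅
  T[8,10] 'bbb' = ∅
  T[9,11] 'bba' = ∅
  T[0,3] 'abba' = {C}
  T[1,4] 'bbab' = ∅
  T[2,5] 'baba' = ∅
  T[3,6] 'abaa' = ∅
  T[4,7] 'baab' = {X2}  orig:{}
  T[5,8] 'aabb' = ∅
  T[6,9] 'abbb' = ∅
  T[7,10] 'bbbb' = ∅
  T[8,11] 'bbba' = ∅
  T[0,4] 'abbab' = ∅
  T[1,5] 'bbaba' = ∅
  T[2,6] 'babaa' = ∅
  T[3,7] 'abaab' = ∅
  T[4,8] 'baabb' = ∅
  T[5,9] 'aabbb' = ∅
  T[6,10] 'abbbb' = ∅
  T[7,11] 'bbbba' = ∅
  T[0,5] 'abbaba' = {C}
  T[1,6] 'bbabaa' = ∅
  T[2,7] 'babaab' = {B,C}
  T[3,8] 'abaabb' = ∅
  T[4,9] 'baabbb' = ∅
  T[5,10] 'aabbbb' = ∅
  T[6,11] 'abbbba' = ∅
  T[0,6] 'abbabaa' = ∅
  T[1,7] 'bbabaab' = {S,X3}  orig:{S}
  T[2,8] 'babaabb' = ∅
  T[3,9] 'abaabbb' = ∅
  T[4,10] 'baabbbb' = ∅
  T[5,11] 'aabbbba' = ∅
  T[0,7] 'abbabaab' = {S}
  T[1,8] 'bbabaabb' = {B}
  T[2,9] 'babaabbb' = ∅
  T[3,10] 'abaabbbb' = ∅
  T[4,11] 'baabbbba' = ∅
  T[0,8] 'abbabaabb' = {B}
  T[1,9] 'bbabaabbb' = ∅
  T[2,10] 'babaabbbb' = ∅
  T[3,11] 'abaabbbba' = ∅
  T[0,9] 'abbabaabbb' = ∅
  T[1,10] 'bbabaabbbb' = ∅
  T[2,11] 'babaabbbba' = ∅
  T[0,10] 'abbabaabbbb' = ∅
  T[1,11] 'bbabaabbbba' = ∅
  T[0,11] 'abbabaabbbba' = ∅

S ∉ T[0,11] ⇒ NO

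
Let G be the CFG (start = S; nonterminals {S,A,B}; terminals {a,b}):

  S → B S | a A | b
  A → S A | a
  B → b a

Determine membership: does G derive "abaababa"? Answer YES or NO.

Convert to CNF:
  S -> B S | T1 A | b
  A -> S A | a
  B -> T0 T1
  T0 -> b
  T1 -> a

CYK table (by increasing span):
  [0..0]={A,T1}  "a"  orig:{A}
  [1..1]={S,T0}  "b"  orig:{S}
  [2..2]={A,T1}  "a"  orig:{A}
  [3..3]={A,T1}  "a"  orig:{A}
  [4..4]={S,T0}  "b"  orig:{S}
  [5..5]={A,T1}  "a"  orig:{A}
  [6..6]={S,T0}  "b"  orig:{S}
  [7..7]={A,T1}  "a"  orig:{A}
  [0..1]=∅  "ab"
  [1..2]={A,B}  "ba"
  [2..3]={S}  "aa"
  [3..4]=∅  "ab"
  [4..5]={A,B}  "ba"
  [5..6]=∅  "ab"
  [6..7]={A,B}  "ba"
  [0..2]={S}  "aba"
  [1..3]=∅  "baa"
  [2..4]=∅  "aab"
  [3..5]={S}  "aba"
  [4..6]={S}  "bab"
  [5..7]={S}  "aba"
  [0..3]={A}  "abaa"
  [1..4]=∅  "baab"
  [2..5]={A}  "aaba"
  [3..6]=∅  "abab"
  [4..7]={A}  "baba"
  [0..4]=∅  "abaab"
  [1..5]={A,S}  "baaba"
  [2..6]=∅  "aabab"
  [3..7]={A,S}  "ababa"
  [0..5]={S}  "abaaba"
  [1..6]=∅  "baabab"
  [2..7]={A,S}  "aababa"
  [0..6]=∅  "abaabab"
  [1..7]={A,S}  "baababa"
  [0..7]={A,S}  "abaababa"

S ∈ T[0,7] ⇒ YES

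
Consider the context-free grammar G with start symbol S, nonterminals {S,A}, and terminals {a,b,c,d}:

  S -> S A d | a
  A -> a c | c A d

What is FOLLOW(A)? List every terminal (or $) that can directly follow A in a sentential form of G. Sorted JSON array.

FIRST sets, iterate to fixpoint:
[1]
  A via A→a c: +{a}
  A via A→c A d: +{c}
  S via S→a: +{a}
  FIRST[S]={a}  FIRST[A]={a,c}
[2] done
  FIRST[S]={a}  FIRST[A]={a,c}

FOLLOW sets:
seed FOLLOW(S) with $
[1]
  A→c A d: FOLLOW(A) ⊇ FIRST(d) = {d}; new: +{d}
  S→S A d: FOLLOW(S) ⊇ FIRST(A) = {a,c}; new: +{a,c}
  S: {$,a,c}  A: {d}
[2] done
  S: {$,a,c}  A: {d}

FOLLOW(A) = ["d"]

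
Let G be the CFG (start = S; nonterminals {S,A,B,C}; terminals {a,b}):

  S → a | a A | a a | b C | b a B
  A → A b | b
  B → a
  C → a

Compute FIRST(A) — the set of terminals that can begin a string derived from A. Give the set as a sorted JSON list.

FIRST sets, iterate to fixpoint:
round 1:
  A via A→b: +{b}
  B via B→a: +{a}
  C via C→a: +{a}
  S via S→a: +{a}
  S via S→b C: +{b}
  FIRST[S]={a,b}  FIRST[A]={b}  FIRST[B]={a}  FIRST[C]={a}
round 2: (no change)
  FIRST[S]={a,b}  FIRST[A]={b}  FIRST[B]={a}  FIRST[C]={a}

FIRST(A) = ["b"]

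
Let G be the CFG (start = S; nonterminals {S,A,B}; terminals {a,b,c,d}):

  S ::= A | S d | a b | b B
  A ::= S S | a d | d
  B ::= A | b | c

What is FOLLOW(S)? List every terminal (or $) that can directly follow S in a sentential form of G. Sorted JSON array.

Compute FIRST by fixpoint:
round 1:
  A via A→a d: +{a}
  A via A→d: +{d}
  B via B→A: +{a,d}
  B via B→b: +{b}
  B via B→c: +{c}
  S via S→A: +{a,d}
  S via S→b B: +{b}
  FIRST(S)={a,b,d}  FIRST(A)={a,d}  FIRST(B)={a,b,c,d}
round 2:
  A via A→S S: +{b}
  FIRST(S)={a,b,d}  FIRST(A)={a,b,d}  FIRST(B)={a,b,c,d}
round 3: done
  FIRST(S)={a,b,d}  FIRST(A)={a,b,d}  FIRST(B)={a,b,c,d}

Compute FOLLOW by fixpoint:
initialize: $ ∈ FOLLOW(S)
pass 1:
  A→S S: FOLLOW(S) ⊇ FIRST(S) = {a,b,d}; new: +{a,b,d}
  S→A: FOLLOW(A) ⊇ FOLLOW(S) ⊇ {$,a,b,d}; new: +{$,a,b,d}
  S→b B: FOLLOW(B) ⊇ FOLLOW(S) ⊇ {$,a,b,d}; new: +{$,a,b,d}
  FOLLOW[S]={$,a,b,d}  FOLLOW[A]={$,a,b,d}  FOLLOW[B]={$,a,b,d}
pass 2: (no change)
  FOLLOW[S]={$,a,b,d}  FOLLOW[A]={$,a,b,d}  FOLLOW[B]={$,a,b,d}

FOLLOW(S) = ["$", "a", "b", "d"]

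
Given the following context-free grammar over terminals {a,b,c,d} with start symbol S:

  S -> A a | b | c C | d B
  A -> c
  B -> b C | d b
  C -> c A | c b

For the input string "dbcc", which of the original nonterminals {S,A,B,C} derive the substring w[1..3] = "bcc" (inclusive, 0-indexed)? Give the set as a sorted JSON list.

CNF form of G:
  S -> A T3 | T1 B | T2 C | b
  A -> c
  B -> T0 C | T1 T0
  C -> T2 A | T2 T0
  T0 -> b
  T1 -> d
  T2 -> c
  T3 -> a

CYK table (by increasing span), restricted to cells inside w[1..3]:
  cell(1,1) b: {S,T0}  orig:{S}
  cell(2,2) c: {A,T2}  orig:{A}
  cell(3,3) c: {A,T2}  orig:{A}
  cell(1,2) bc: ∅
  cell(2,3) cc: {C}
  cell(1,3) bcc: {B}

Original NTs in T[1,3] deriving "bcc": ["B"]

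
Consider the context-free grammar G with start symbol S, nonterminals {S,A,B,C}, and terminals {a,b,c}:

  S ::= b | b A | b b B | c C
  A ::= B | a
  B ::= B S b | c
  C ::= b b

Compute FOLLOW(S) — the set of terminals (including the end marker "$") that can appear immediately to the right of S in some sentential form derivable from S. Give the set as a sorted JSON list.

Compute FIRST by fixpoint:
[1]
  A via A→a: +{a}
  B via B→c: +{c}
  C via C→b b: +{b}
  S via S→b: +{b}
  S via S→c C: +{c}
  S: {b,c}  A: {a}  B: {c}  C: {b}
[2]
  A via A→B: +{c}
  S: {b,c}  A: {a,c}  B: {c}  C: {b}
[3] (stable)
  S: {b,c}  A: {a,c}  B: {c}  C: {b}

FOLLOW sets:
FOLLOW(S) := {$}
round 1:
  B→B S b: FOLLOW(B) ⊇ FIRST(S) = {b,c}; new: +{b,c}
  B→B S b: FOLLOW(S) ⊇ FIRST(b) = {b}; new: +{b}
  S→b A: FOLLOW(A) ⊇ FOLLOW(S) ⊇ {$,b}; new: +{$,b}
  S→b b B: FOLLOW(B) ⊇ FOLLOW(S) ⊇ {$,b}; new: +{$}
  S→c C: FOLLOW(C) ⊇ FOLLOW(S) ⊇ {$,b}; new: +{$,b}
  FOLLOW[S]={$,b}  FOLLOW[A]={$,b}  FOLLOW[B]={$,b,c}  FOLLOW[C]={$,b}
round 2: done
  FOLLOW[S]={$,b}  FOLLOW[A]={$,b}  FOLLOW[B]={$,b,c}  FOLLOW[C]={$,b}

FOLLOW(S) = ["$", "b"]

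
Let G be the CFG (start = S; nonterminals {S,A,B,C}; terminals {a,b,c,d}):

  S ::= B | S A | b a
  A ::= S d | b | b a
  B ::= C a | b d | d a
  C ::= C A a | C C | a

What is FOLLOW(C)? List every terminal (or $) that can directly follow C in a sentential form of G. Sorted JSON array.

FIRST iteration:
round 1:
  A via A→b: +{b}
  B via B→b d: +{b}
  B via B→d a: +{d}
  C via C→a: +{a}
  S via S→B: +{b,d}
  S: {b,d}  A: {b}  B: {b,d}  C: {a}
round 2:
  A via A→S d: +{d}
  B via B→C a: +{a}
  S via S→B: +{a}
  S: {a,b,d}  A: {b,d}  B: {a,b,d}  C: {a}
round 3:
  A via A→S d: +{a}
  S: {a,b,d}  A: {a,b,d}  B: {a,b,d}  C: {a}
round 4: (no change)
  S: {a,b,d}  A: {a,b,d}  B: {a,b,d}  C: {a}

Compute FOLLOW by fixpoint:
initialize: $ ∈ FOLLOW(S)
pass 1:
  A→S d: FOLLOW(S) ⊇ FIRST(d) = {d}; new: +{d}
  B→C a: FOLLOW(C) ⊇ FIRST(a) = {a}; new: +{a}
  C→C A a: FOLLOW(C) ⊇ FIRST(A) = {a,b,d}; new: +{b,d}
  C→C A a: FOLLOW(A) ⊇ FIRST(a) = {a}; new: +{a}
  S→B: FOLLOW(B) ⊇ FOLLOW(S) ⊇ {$,d}; new: +{$,d}
  S→S A: FOLLOW(S) ⊇ FIRST(A) = {a,b,d}; new: +{a,b}
  S→S A: FOLLOW(A) ⊇ FOLLOW(S) ⊇ {$,a,b,d}; new: +{$,b,d}
  S: {$,a,b,d}  A: {$,a,b,d}  B: {$,d}  C: {a,b,d}
pass 2:
  S→B: FOLLOW(B) ⊇ FOLLOW(S) ⊇ {$,a,b,d}; new: +{a,b}
  S: {$,a,b,d}  A: {$,a,b,d}  B: {$,a,b,d}  C: {a,b,d}
pass 3: done
  S: {$,a,b,d}  A: {$,a,b,d}  B: {$,a,b,d}  C: {a,b,d}

FOLLOW(C) = ["a", "b", "d"]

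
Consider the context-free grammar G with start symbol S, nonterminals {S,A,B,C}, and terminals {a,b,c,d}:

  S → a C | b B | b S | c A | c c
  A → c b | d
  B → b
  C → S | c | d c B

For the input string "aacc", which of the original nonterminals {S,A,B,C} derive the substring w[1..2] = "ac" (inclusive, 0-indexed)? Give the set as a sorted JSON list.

Convert to CNF:
  S -> T0 A | T0 T0 | T1 B | T1 S | T2 C
  A -> T0 T1 | d
  B -> b
  C -> T0 A | T0 T0 | T1 B | T1 S | T2 C | T3 X4 | c
  T0 -> c
  T1 -> b
  T2 -> a
  T3 -> d
  X4 -> T0 B

Fill CYK table bottom-up — only the sub-triangle for w[1..2]:
  [1..1]={T2}  "a"  orig:{}
  [2..2]={C,T0}  "c"  orig:{C}
  [1..2]={C,S}  "ac"

Original NTs in T[1,2] deriving "ac": ["C", "S"]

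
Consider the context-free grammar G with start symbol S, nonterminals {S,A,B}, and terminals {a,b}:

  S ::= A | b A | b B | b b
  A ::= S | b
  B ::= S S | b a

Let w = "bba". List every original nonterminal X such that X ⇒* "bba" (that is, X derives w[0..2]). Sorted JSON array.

CNF form of G:
  S -> T0 A | T0 B | T0 T0 | b
  A -> T0 A | T0 B | T0 T0 | b
  B -> S S | T0 T1
  T0 -> b
  T1 -> a

CYK fill (cells [i..j] with 0 ≤ i ≤ j ≤ 2 only):
  [0..0]={A,S,T0}  "b"  orig:{A,S}
  [1..1]={A,S,T0}  "b"  orig:{A,S}
  [2..2]={T1}  "a"  orig:{}
  [0..1]={A,B,S}  "bb"
  [1..2]={B}  "ba"
  [0..2]={A,S}  "bba"

Original NTs in T[0,2] deriving "bba": ["A", "S"]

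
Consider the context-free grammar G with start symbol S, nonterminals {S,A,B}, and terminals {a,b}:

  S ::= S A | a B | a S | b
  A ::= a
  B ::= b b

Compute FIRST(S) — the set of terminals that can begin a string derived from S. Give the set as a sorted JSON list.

Compute FIRST by fixpoint:
pass 1:
  A via A→a: +{a}
  B via B→b b: +{b}
  S via S→a B: +{a}
  S via S→b: +{b}
  FIRST(S)={a,b}  FIRST(A)={a}  FIRST(B)={b}
pass 2: — fixpoint
  FIRST(S)={a,b}  FIRST(A)={a}  FIRST(B)={b}

FIRST(S) = ["a", "b"]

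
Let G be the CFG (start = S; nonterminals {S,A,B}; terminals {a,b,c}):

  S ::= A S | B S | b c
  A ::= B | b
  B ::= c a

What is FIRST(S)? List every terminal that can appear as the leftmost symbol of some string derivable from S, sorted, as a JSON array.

FIRST iteration:
[1]
  A via A→b: +{b}
  B via B→c a: +{c}
  S via S→A S: +{b}
  S via S→B S: +{c}
  S: {b,c}  A: {b}  B: {c}
[2]
  A via A→B: +{c}
  S: {b,c}  A: {b,c}  B: {c}
[3] — fixpoint
  S: {b,c}  A: {b,c}  B: {c}

FIRST(S) = ["b", "c"]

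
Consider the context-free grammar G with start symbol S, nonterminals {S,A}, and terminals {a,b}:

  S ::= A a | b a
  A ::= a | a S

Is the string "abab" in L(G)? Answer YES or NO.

CNF form of G:
  S -> A T0 | T1 T0
  A -> T0 S | a
  T0 -> a
  T1 -> b

CYK table (by increasing span):
  [0..0]={A,T0}  "a"  orig:{A}
  [1..1]={T1}  "b"  orig:{}
  [2..2]={A,T0}  "a"  orig:{A}
  [3..3]={T1}  "b"  orig:{}
  [0..1]=∅  "ab"
  [1..2]={S}  "ba"
  [2..3]=∅  "ab"
  [0..2]={A}  "aba"
  [1..3]=∅  "bab"
  [0..3]=∅  "abab"

S ∉ T[0,3] ⇒ NO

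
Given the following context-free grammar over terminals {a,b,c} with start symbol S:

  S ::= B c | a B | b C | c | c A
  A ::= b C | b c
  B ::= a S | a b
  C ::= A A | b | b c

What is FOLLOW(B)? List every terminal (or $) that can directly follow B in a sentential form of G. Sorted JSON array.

Compute FIRST by fixpoint:
pass 1:
  A via A→b C: +{b}
  B via B→a S: +{a}
  C via C→A A: +{b}
  S via S→B c: +{a}
  S via S→b C: +{b}
  S via S→c: +{c}
  FIRST[S]={a,b,c}  FIRST[A]={b}  FIRST[B]={a}  FIRST[C]={b}
pass 2: done
  FIRST[S]={a,b,c}  FIRST[A]={b}  FIRST[B]={a}  FIRST[C]={b}

FOLLOW iteration:
initialize: $ ∈ FOLLOW(S)
pass 1:
  C→A A: FOLLOW(A) ⊇ FIRST(A) = {b}; new: +{b}
  S→B c: FOLLOW(B) ⊇ FIRST(c) = {c}; new: +{c}
  S→a B: FOLLOW(B) ⊇ FOLLOW(S) ⊇ {$}; new: +{$}
  S→b C: FOLLOW(C) ⊇ FOLLOW(S) ⊇ {$}; new: +{$}
  S→c A: FOLLOW(A) ⊇ FOLLOW(S) ⊇ {$}; new: +{$}
  FOLLOW[S]={$}  FOLLOW[A]={$,b}  FOLLOW[B]={$,c}  FOLLOW[C]={$}
pass 2:
  A→b C: FOLLOW(C) ⊇ FOLLOW(A) ⊇ {$,b}; new: +{b}
  B→a S: FOLLOW(S) ⊇ FOLLOW(B) ⊇ {$,c}; new: +{c}
  S→b C: FOLLOW(C) ⊇ FOLLOW(S) ⊇ {$,c}; new: +{c}
  S→c A: FOLLOW(A) ⊇ FOLLOW(S) ⊇ {$,c}; new: +{c}
  FOLLOW[S]={$,c}  FOLLOW[A]={$,b,c}  FOLLOW[B]={$,c}  FOLLOW[C]={$,b,c}
pass 3: done
  FOLLOW[S]={$,c}  FOLLOW[A]={$,b,c}  FOLLOW[B]={$,c}  FOLLOW[C]={$,b,c}

FOLLOW(B) = ["$", "c"]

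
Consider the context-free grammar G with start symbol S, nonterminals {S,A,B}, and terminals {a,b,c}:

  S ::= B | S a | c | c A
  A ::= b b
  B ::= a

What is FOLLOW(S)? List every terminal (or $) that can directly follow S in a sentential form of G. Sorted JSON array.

Compute FIRST by fixpoint:
pass 1:
  A via A→b b: +{b}
  B via B→a: +{a}
  S via S→B: +{a}
  S via S→c: +{c}
  S: {a,c}  A: {b}  B: {a}
pass 2: (no change)
  S: {a,c}  A: {b}  B: {a}

FOLLOW sets:
FOLLOW(S) := {$}
pass 1:
  S→B: FOLLOW(B) ⊇ FOLLOW(S) ⊇ {$}; new: +{$}
  S→S a: FOLLOW(S) ⊇ FIRST(a) = {a}; new: +{a}
  S→c A: FOLLOW(A) ⊇ FOLLOW(S) ⊇ {$,a}; new: +{$,a}
  FOLLOW[S]={$,a}  FOLLOW[A]={$,a}  FOLLOW[B]={$}
pass 2:
  S→B: FOLLOW(B) ⊇ FOLLOW(S) ⊇ {$,a}; new: +{a}
  FOLLOW[S]={$,a}  FOLLOW[A]={$,a}  FOLLOW[B]={$,a}
pass 3: — fixpoint
  FOLLOW[S]={$,a}  FOLLOW[A]={$,a}  FOLLOW[B]={$,a}

FOLLOW(S) = ["$", "a"]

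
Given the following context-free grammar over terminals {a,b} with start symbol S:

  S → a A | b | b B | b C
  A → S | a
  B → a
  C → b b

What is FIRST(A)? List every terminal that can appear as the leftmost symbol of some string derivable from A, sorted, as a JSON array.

FIRST iteration:
[1]
  A via A→a: +{a}
  B via B→a: +{a}
  C via C→b b: +{b}
  S via S→a A: +{a}
  S via S→b: +{b}
  S: {a,b}  A: {a}  B: {a}  C: {b}
[2]
  A via A→S: +{b}
  S: {a,b}  A: {a,b}  B: {a}  C: {b}
[3] (no change)
  S: {a,b}  A: {a,b}  B: {a}  C: {b}

FIRST(A) = ["a", "b"]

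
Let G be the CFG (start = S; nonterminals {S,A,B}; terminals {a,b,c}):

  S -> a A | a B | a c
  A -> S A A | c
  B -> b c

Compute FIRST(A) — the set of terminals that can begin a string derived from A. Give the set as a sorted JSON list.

FIRST sets, iterate to fixpoint:
pass 1:
  A via A→c: +{c}
  B via B→b c: +{b}
  S via S→a A: +{a}
  FIRST(S)={a}  FIRST(A)={c}  FIRST(B)={b}
pass 2:
  A via A→S A A: +{a}
  FIRST(S)={a}  FIRST(A)={a,c}  FIRST(B)={b}
pass 3: — fixpoint
  FIRST(S)={a}  FIRST(A)={a,c}  FIRST(B)={b}

FIRST(A) = ["a", "c"]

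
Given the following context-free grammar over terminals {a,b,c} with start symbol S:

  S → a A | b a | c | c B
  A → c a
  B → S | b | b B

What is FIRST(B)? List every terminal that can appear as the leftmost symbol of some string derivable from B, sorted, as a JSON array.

Compute FIRST by fixpoint:
pass 1:
  A via A→c a: +{c}
  B via B→b: +{b}
  S via S→a A: +{a}
  S via S→b a: +{b}
  S via S→c: +{c}
  FIRST[S]={a,b,c}  FIRST[A]={c}  FIRST[B]={b}
pass 2:
  B via B→S: +{a,c}
  FIRST[S]={a,b,c}  FIRST[A]={c}  FIRST[B]={a,b,c}
pass 3: (no change)
  FIRST[S]={a,b,c}  FIRST[A]={c}  FIRST[B]={a,b,c}

FIRST(B) = ["a", "b", "c"]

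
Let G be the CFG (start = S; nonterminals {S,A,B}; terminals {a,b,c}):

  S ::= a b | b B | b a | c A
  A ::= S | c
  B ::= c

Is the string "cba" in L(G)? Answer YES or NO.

Convert to CNF:
  S -> T0 T1 | T1 B | T1 T0 | T2 A
  A -> T0 T1 | T1 B | T1 T0 | T2 A | c
  B -> c
  T0 -> a
  T1 -> b
  T2 -> c

CYK fill:
  [0..0]={A,B,T2}  "c"  orig:{A,B}
  [1..1]={T1}  "b"  orig:{}
  [2..2]={T0}  "a"  orig:{}
  [0..1]=∅  "cb"
  [1..2]={A,S}  "ba"
  [0..2]={A,S}  "cba"

S ∈ T[0,2] ⇒ YES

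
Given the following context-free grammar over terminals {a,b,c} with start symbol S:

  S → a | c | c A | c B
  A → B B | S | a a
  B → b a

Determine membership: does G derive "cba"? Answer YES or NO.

CNF form of G:
  S -> T1 A | T1 B | a | c
  A -> B B | T0 T0 | T1 A | T1 B | a | c
  B -> T2 T0
  T0 -> a
  T1 -> c
  T2 -> b

Fill CYK table bottom-up:
  T[0,0] 'c' = {A,S,T1}  orig:{A,S}
  T[1,1] 'b' = {T2}  orig:{}
  T[2,2] 'a' = {A,S,T0}  orig:{A,S}
  T[0,1] 'cb' = ∅
  T[1,2] 'ba' = {B}
  T[0,2] 'cba' = {A,S}

S ∈ T[0,2] ⇒ YES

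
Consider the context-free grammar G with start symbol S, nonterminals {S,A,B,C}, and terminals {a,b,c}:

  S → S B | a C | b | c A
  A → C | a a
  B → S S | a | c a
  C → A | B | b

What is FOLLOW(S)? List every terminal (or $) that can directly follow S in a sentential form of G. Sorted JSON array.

Compute FIRST by fixpoint:
round 1:
  A via A→a a: +{a}
  B via B→a: +{a}
  B via B→c a: +{c}
  C via C→A: +{a}
  C via C→B: +{c}
  C via C→b: +{b}
  S via S→a C: +{a}
  S via S→b: +{b}
  S via S→c A: +{c}
  S: {a,b,c}  A: {a}  B: {a,c}  C: {a,b,c}
round 2:
  A via A→C: +{b,c}
  B via B→S S: +{b}
  S: {a,b,c}  A: {a,b,c}  B: {a,b,c}  C: {a,b,c}
round 3: done
  S: {a,b,c}  A: {a,b,c}  B: {a,b,c}  C: {a,b,c}

FOLLOW sets:
seed FOLLOW(S) with $
[1]
  B→S S: FOLLOW(S) ⊇ FIRST(S) = {a,b,c}; new: +{a,b,c}
  S→S B: FOLLOW(B) ⊇ FOLLOW(S) ⊇ {$,a,b,c}; new: +{$,a,b,c}
  S→a C: FOLLOW(C) ⊇ FOLLOW(S) ⊇ {$,a,b,c}; new: +{$,a,b,c}
  S→c A: FOLLOW(A) ⊇ FOLLOW(S) ⊇ {$,a,b,c}; new: +{$,a,b,c}
  FOLLOW(S)={$,a,b,c}  FOLLOW(A)={$,a,b,c}  FOLLOW(B)={$,a,b,c}  FOLLOW(C)={$,a,b,c}
[2] (no change)
  FOLLOW(S)={$,a,b,c}  FOLLOW(A)={$,a,b,c}  FOLLOW(B)={$,a,b,c}  FOLLOW(C)={$,a,b,c}

FOLLOW(S) = ["$", "a", "b", "c"]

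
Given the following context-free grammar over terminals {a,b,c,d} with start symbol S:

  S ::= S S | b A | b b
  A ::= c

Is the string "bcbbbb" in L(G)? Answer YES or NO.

CNF form of G:
  S -> S S | T0 A | T0 T0
  A -> c
  T0 -> b

CYK table (by increasing span):
  T[0,0] 'b' = {T0}  orig:{}
  T[1,1] 'c' = {A}
  T[2,2] 'b' = {T0}  orig:{}
  T[3,3] 'b' = {T0}  orig:{}
  T[4,4] 'b' = {T0}  orig:{}
  T[5,5] 'b' = {T0}  orig:{}
  T[0,1] 'bc' = {S}
  T[1,2] 'cb' = ∅
  T[2,3] 'bb' = {S}
  T[3,4] 'bb' = {S}
  T[4,5] 'bb' = {S}
  T[0,2] 'bcb' = ∅
  T[1,3] 'cbb' = ∅
  T[2,4] 'bbb' = ∅
  T[3,5] 'bbb' = ∅
  T[0,3] 'bcbb' = {S}
  T[1,4] 'cbbb' = ∅
  T[2,5] 'bbbb' = {S}
  T[0,4] 'bcbbb' = ∅
  T[1,5] 'cbbbb' = ∅
  T[0,5] 'bcbbbb' = {S}

S ∈ T[0,5] ⇒ YES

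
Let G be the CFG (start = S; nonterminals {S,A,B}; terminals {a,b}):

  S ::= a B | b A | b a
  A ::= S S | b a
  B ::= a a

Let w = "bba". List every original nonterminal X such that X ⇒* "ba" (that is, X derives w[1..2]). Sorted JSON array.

Convert to CNF:
  S -> T0 A | T0 T1 | T1 B
  A -> S S | T0 T1
  B -> T1 T1
  T0 -> b
  T1 -> a

CYK table (by increasing span), restricted to cells inside w[1..2]:
  T[1,1] 'b' = {T0}  orig:{}
  T[2,2] 'a' = {T1}  orig:{}
  T[1,2] 'ba' = {A,S}

Original NTs in T[1,2] deriving "ba": ["A", "S"]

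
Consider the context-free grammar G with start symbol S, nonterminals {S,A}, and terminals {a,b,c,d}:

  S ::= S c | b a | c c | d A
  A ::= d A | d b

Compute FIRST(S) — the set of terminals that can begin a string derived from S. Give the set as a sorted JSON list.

FIRST iteration:
round 1:
  A via A→d A: +{d}
  S via S→b a: +{b}
  S via S→c c: +{c}
  S via S→d A: +{d}
  FIRST(S)={b,c,d}  FIRST(A)={d}
round 2: — fixpoint
  FIRST(S)={b,c,d}  FIRST(A)={d}

FIRST(S) = ["b", "c", "d"]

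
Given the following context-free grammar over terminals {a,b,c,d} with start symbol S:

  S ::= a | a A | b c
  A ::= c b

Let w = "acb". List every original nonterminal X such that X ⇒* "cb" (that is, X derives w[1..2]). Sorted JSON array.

Convert to CNF:
  S -> T1 T0 | T2 A | a
  A -> T0 T1
  T0 -> c
  T1 -> b
  T2 -> a

CYK table (by increasing span) — only the sub-triangle for w[1..2]:
  T[1,1] 'c' = {T0}  orig:{}
  T[2,2] 'b' = {T1}  orig:{}
  T[1,2] 'cb' = {A}

Original NTs in T[1,2] deriving "cb": ["A"]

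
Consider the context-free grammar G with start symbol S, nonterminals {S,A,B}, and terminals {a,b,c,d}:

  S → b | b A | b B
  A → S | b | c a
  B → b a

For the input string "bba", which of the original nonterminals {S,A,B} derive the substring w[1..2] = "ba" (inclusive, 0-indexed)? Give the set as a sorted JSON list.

Convert to CNF:
  S -> T0 A | T0 B | b
  A -> T0 A | T0 B | T1 T2 | b
  B -> T0 T2
  T0 -> b
  T1 -> c
  T2 -> a

CYK table (by increasing span) (cells [i..j] with 1 ≤ i ≤ j ≤ 2 only):
  [1..1]={A,S,T0}  "b"  orig:{A,S}
  [2..2]={T2}  "a"  orig:{}
  [1..2]={B}  "ba"

Original NTs in T[1,2] deriving "ba": ["B"]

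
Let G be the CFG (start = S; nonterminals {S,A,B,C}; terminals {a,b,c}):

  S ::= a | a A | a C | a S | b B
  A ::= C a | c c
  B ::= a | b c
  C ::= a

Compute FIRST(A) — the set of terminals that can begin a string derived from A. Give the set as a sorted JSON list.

Compute FIRST by fixpoint:
round 1:
  A via A→c c: +{c}
  B via B→a: +{a}
  B via B→b c: +{b}
  C via C→a: +{a}
  S via S→a: +{a}
  S via S→b B: +{b}
  FIRST(S)={a,b}  FIRST(A)={c}  FIRST(B)={a,b}  FIRST(C)={a}
round 2:
  A via A→C a: +{a}
  FIRST(S)={a,b}  FIRST(A)={a,c}  FIRST(B)={a,b}  FIRST(C)={a}
round 3: — fixpoint
  FIRST(S)={a,b}  FIRST(A)={a,c}  FIRST(B)={a,b}  FIRST(C)={a}

FIRST(A) = ["a", "c"]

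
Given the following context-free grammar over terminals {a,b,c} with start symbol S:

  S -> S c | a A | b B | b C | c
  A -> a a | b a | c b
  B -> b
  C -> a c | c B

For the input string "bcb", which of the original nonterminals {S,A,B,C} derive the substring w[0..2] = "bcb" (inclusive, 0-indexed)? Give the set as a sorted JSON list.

Convert to CNF:
  S -> S T2 | T0 A | T1 B | T1 C | c
  A -> T0 T0 | T1 T0 | T2 T1
  B -> b
  C -> T0 T2 | T2 B
  T0 -> a
  T1 -> b
  T2 -> c

Fill CYK table bottom-up (cells [i..j] with 0 ≤ i ≤ j ≤ 2 only):
  T[0,0] 'b' = {B,T1}  orig:{B}
  T[1,1] 'c' = {S,T2}  orig:{S}
  T[2,2] 'b' = {B,T1}  orig:{B}
  T[0,1] 'bc' = ∅
  T[1,2] 'cb' = {A,C}
  T[0,2] 'bcb' = {S}

Original NTs in T[0,2] deriving "bcb": ["S"]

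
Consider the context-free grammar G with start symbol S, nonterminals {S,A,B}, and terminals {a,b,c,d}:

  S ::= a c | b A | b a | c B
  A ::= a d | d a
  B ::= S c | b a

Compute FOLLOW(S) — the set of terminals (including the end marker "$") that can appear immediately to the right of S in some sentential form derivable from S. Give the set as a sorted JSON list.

FIRST iteration:
pass 1:
  A via A→a d: +{a}
  A via A→d a: +{d}
  B via B→b a: +{b}
  S via S→a c: +{a}
  S via S→b A: +{b}
  S via S→c B: +{c}
  S: {a,b,c}  A: {a,d}  B: {b}
pass 2:
  B via B→S c: +{a,c}
  S: {a,b,c}  A: {a,d}  B: {a,b,c}
pass 3: (no change)
  S: {a,b,c}  A: {a,d}  B: {a,b,c}

FOLLOW iteration:
FOLLOW(S) := {$}
round 1:
  B→S c: FOLLOW(S) ⊇ FIRST(c) = {c}; new: +{c}
  S→b A: FOLLOW(A) ⊇ FOLLOW(S) ⊇ {$,c}; new: +{$,c}
  S→c B: FOLLOW(B) ⊇ FOLLOW(S) ⊇ {$,c}; new: +{$,c}
  FOLLOW[S]={$,c}  FOLLOW[A]={$,c}  FOLLOW[B]={$,c}
round 2: — fixpoint
  FOLLOW[S]={$,c}  FOLLOW[A]={$,c}  FOLLOW[B]={$,c}

FOLLOW(S) = ["$", "c"]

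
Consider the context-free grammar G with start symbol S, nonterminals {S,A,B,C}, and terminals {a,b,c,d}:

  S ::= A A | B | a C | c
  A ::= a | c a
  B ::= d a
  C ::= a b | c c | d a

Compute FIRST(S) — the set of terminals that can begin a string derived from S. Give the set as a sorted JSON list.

FIRST iteration:
round 1:
  A via A→a: +{a}
  A via A→c a: +{c}
  B via B→d a: +{d}
  C via C→a b: +{a}
  C via C→c c: +{c}
  C via C→d a: +{d}
  S via S→A A: +{a,c}
  S via S→B: +{d}
  FIRST(S)={a,c,d}  FIRST(A)={a,c}  FIRST(B)={d}  FIRST(C)={a,c,d}
round 2: — fixpoint
  FIRST(S)={a,c,d}  FIRST(A)={a,c}  FIRST(B)={d}  FIRST(C)={a,c,d}

FIRST(S) = ["a", "c", "d"]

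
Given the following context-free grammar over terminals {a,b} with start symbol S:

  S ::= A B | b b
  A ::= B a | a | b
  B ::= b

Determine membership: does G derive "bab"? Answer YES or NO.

Convert to CNF:
  S -> A B | T1 T1
  A -> B T0 | a | b
  B -> b
  T0 -> a
  T1 -> b

CYK fill:
  [0..0]={A,B,T1}  "b"  orig:{A,B}
  [1..1]={A,T0}  "a"  orig:{A}
  [2..2]={A,B,T1}  "b"  orig:{A,B}
  [0..1]={A}  "ba"
  [1..2]={S}  "ab"
  [0..2]={S}  "bab"

S ∈ T[0,2] ⇒ YES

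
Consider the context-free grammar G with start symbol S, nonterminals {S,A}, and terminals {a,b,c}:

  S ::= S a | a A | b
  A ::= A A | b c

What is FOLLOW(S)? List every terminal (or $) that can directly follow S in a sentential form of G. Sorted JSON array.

Compute FIRST by fixpoint:
[1]
  A via A→b c: +{b}
  S via S→a A: +{a}
  S via S→b: +{b}
  FIRST(S)={a,b}  FIRST(A)={b}
[2] done
  FIRST(S)={a,b}  FIRST(A)={b}

FOLLOW sets:
FOLLOW(S) := {$}
round 1:
  A→A A: FOLLOW(A) ⊇ FIRST(A) = {b}; new: +{b}
  S→S a: FOLLOW(S) ⊇ FIRST(a) = {a}; new: +{a}
  S→a A: FOLLOW(A) ⊇ FOLLOW(S) ⊇ {$,a}; new: +{$,a}
  FOLLOW(S)={$,a}  FOLLOW(A)={$,a,b}
round 2: (stable)
  FOLLOW(S)={$,a}  FOLLOW(A)={$,a,b}

FOLLOW(S) = ["$", "a"]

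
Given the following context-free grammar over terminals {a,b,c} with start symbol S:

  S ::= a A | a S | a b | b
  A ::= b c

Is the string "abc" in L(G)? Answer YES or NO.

Convert to CNF:
  S -> T2 A | T2 S | T2 T0 | b
  A -> T0 T1
  T0 -> b
  T1 -> c
  T2 -> a

CYK table (by increasing span):
  [0..0]={T2}  "a"  orig:{}
  [1..1]={S,T0}  "b"  orig:{S}
  [2..2]={T1}  "c"  orig:{}
  [0..1]={S}  "ab"
  [1..2]={A}  "bc"
  [0..2]={S}  "abc"

S ∈ T[0,2] ⇒ YES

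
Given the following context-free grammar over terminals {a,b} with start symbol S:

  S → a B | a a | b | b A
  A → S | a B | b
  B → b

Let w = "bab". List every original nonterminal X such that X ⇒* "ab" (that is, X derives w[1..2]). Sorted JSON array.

CNF form of G:
  S -> T0 B | T0 T0 | T1 A | b
  A -> T0 B | T0 T0 | T1 A | b
  B -> b
  T0 -> a
  T1 -> b

CYK table (by increasing span) (cells [i..j] with 1 ≤ i ≤ j ≤ 2 only):
  [1..1]={T0}  "a"  orig:{}
  [2..2]={A,B,S,T1}  "b"  orig:{A,B,S}
  [1..2]={A,S}  "ab"

Original NTs in T[1,2] deriving "ab": ["A", "S"]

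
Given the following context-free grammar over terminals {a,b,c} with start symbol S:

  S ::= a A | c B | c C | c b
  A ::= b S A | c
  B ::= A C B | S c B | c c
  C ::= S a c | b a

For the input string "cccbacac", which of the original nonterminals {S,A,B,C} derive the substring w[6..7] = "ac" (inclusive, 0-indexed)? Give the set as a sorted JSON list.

Convert to CNF:
  S -> T1 B | T1 C | T1 T0 | T2 A
  A -> T0 X3 | c
  B -> A X4 | S X5 | T1 T1
  C -> S X6 | T0 T2
  T0 -> b
  T1 -> c
  T2 -> a
  X3 -> S A
  X4 -> C B
  X5 -> T1 B
  X6 -> T2 T1

CYK fill, restricted to cells inside w[6..7]:
  [6..6]={T2}  "a"  orig:{}
  [7..7]={A,T1}  "c"  orig:{A}
  [6..7]={S,X6}  "ac"  orig:{S}

Original NTs in T[6,7] deriving "ac": ["S"]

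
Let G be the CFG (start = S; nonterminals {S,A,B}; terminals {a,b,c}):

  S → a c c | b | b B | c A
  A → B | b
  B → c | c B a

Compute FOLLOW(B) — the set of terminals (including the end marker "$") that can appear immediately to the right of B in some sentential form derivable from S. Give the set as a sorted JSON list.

FIRST sets, iterate to fixpoint:
round 1:
  A via A→b: +{b}
  B via B→c: +{c}
  S via S→a c c: +{a}
  S via S→b: +{b}
  S via S→c A: +{c}
  FIRST(S)={a,b,c}  FIRST(A)={b}  FIRST(B)={c}
round 2:
  A via A→B: +{c}
  FIRST(S)={a,b,c}  FIRST(A)={b,c}  FIRST(B)={c}
round 3: (no change)
  FIRST(S)={a,b,c}  FIRST(A)={b,c}  FIRST(B)={c}

FOLLOW sets:
seed FOLLOW(S) with $
iter 1:
  B→c B a: FOLLOW(B) ⊇ FIRST(a) = {a}; new: +{a}
  S→b B: FOLLOW(B) ⊇ FOLLOW(S) ⊇ {$}; new: +{$}
  S→c A: FOLLOW(A) ⊇ FOLLOW(S) ⊇ {$}; new: +{$}
  FOLLOW(S)={$}  FOLLOW(A)={$}  FOLLOW(B)={$,a}
iter 2: (no change)
  FOLLOW(S)={$}  FOLLOW(A)={$}  FOLLOW(B)={$,a}

FOLLOW(B) = ["$", "a"]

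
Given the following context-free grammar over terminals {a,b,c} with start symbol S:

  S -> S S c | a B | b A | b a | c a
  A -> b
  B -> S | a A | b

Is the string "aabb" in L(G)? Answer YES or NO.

CNF form of G:
  S -> S X4 | T0 T1 | T1 B | T2 A | T2 T1
  A -> b
  B -> S X3 | T0 T1 | T1 A | T1 B | T2 A | T2 T1 | b
  T0 -> c
  T1 -> a
  T2 -> b
  X3 -> S T0
  X4 -> S T0

CYK fill:
  [0..0]={T1}  "a"  orig:{}
  [1..1]={T1}  "a"  orig:{}
  [2..2]={A,B,T2}  "b"  orig:{A,B}
  [3..3]={A,B,T2}  "b"  orig:{A,B}
  [0..1]=∅  "aa"
  [1..2]={B,S}  "ab"
  [2..3]={B,S}  "bb"
  [0..2]={B,S}  "aab"
  [1..3]={B,S}  "abb"
  [0..3]={B,S}  "aabb"

S ∈ T[0,3] ⇒ YES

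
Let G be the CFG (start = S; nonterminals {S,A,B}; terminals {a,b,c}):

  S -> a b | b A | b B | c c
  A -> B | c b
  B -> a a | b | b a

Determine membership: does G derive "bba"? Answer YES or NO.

CNF form of G:
  S -> T0 T1 | T1 A | T1 B | T2 T2
  A -> T0 T0 | T1 T0 | T2 T1 | b
  B -> T0 T0 | T1 T0 | b
  T0 -> a
  T1 -> b
  T2 -> c

Fill CYK table bottom-up:
  cell(0,0) b: {A,B,T1}  orig:{A,B}
  cell(1,1) b: {A,B,T1}  orig:{A,B}
  cell(2,2) a: {T0}  orig:{}
  cell(0,1) bb: {S}
  cell(1,2) ba: {A,B}
  cell(0,2) bba: {S}

S ∈ T[0,2] ⇒ YES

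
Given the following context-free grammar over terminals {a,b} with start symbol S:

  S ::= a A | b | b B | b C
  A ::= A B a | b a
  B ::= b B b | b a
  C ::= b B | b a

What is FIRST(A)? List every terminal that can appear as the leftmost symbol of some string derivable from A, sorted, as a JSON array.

FIRST iteration:
round 1:
  A via A→b a: +{b}
  B via B→b B b: +{b}
  C via C→b B: +{b}
  S via S→a A: +{a}
  S via S→b: +{b}
  FIRST(S)={a,b}  FIRST(A)={b}  FIRST(B)={b}  FIRST(C)={b}
round 2: (no change)
  FIRST(S)={a,b}  FIRST(A)={b}  FIRST(B)={b}  FIRST(C)={b}

FIRST(A) = ["b"]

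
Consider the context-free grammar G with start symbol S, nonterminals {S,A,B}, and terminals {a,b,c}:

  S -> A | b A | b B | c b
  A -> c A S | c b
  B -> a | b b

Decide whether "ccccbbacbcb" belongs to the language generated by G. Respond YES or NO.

CNF form of G:
  S -> T0 T1 | T0 X3 | T1 A | T1 B
  A -> T0 T1 | T0 X2
  B -> T1 T1 | a
  T0 -> c
  T1 -> b
  X2 -> A S
  X3 -> A S

CYK fill:
  T[0,0] 'c' = {T0}  orig:{}
  T[1,1] 'c' = {T0}  orig:{}
  T[2,2] 'c' = {T0}  orig:{}
  T[3,3] 'c' = {T0}  orig:{}
  T[4,4] 'b' = {T1}  orig:{}
  T[5,5] 'b' = {T1}  orig:{}
  T[6,6] 'a' = {B}
  T[7,7] 'c' = {T0}  orig:{}
  T[8,8] 'b' = {T1}  orig:{}
  T[9,9] 'c' = {T0}  orig:{}
  T[10,10] 'b' = {T1}  orig:{}
  T[0,1] 'cc' = ∅
  T[1,2] 'cc' = ∅
  T[2,3] 'cc' = ∅
  T[3,4] 'cb' = {A,S}
  T[4,5] 'bb' = {B}
  T[5,6] 'ba' = {S}
  T[6,7] 'ac' = ∅
  T[7,8] 'cb' = {A,S}
  T[8,9] 'bc' = ∅
  T[9,10] 'cb' = {A,S}
  T[0,2] 'ccc' = ∅
  T[1,3] 'ccc' = ∅
  T[2,4] 'ccb' = ∅
  T[3,5] 'cbb' = ∅
  T[4,6] 'bba' = ∅
  T[5,7] 'bac' = ∅
  T[6,8] 'acb' = ∅
  T[7,9] 'cbc' = ∅
  T[8,10] 'bcb' = {S}
  T[0,3] 'cccc' = ∅
  T[1,4] 'cccb' = ∅
  T[2,5] 'ccbb' = ∅
  T[3,6] 'cbba' = {X2,X3}  orig:{}
  T[4,7] 'bbac' = ∅
  T[5,8] 'bacb' = ∅
  T[6,9] 'acbc' = ∅
  T[7,10] 'cbcb' = {X2,X3}  orig:{}
  T[0,4] 'ccccb' = ∅
  T[1,5] 'cccbb' = ∅
  T[2,6] 'ccbba' = {A,S}
  T[3,7] 'cbbac' = ∅
  T[4,8] 'bbacb' = ∅
  T[5,9] 'bacbc' = ∅
  T[6,10] 'acbcb' = ∅
  T[0,5] 'ccccbb' = ∅
  T[1,6] 'cccbba' = ∅
  T[2,7] 'ccbbac' = ∅
  T[3,8] 'cbbacb' = ∅
  T[4,9] 'bbacbc' = ∅
  T[5,10] 'bacbcb' = ∅
  T[0,6] 'ccccbba' = ∅
  T[1,7] 'cccbbac' = ∅
  T[2,8] 'ccbbacb' = {X2,X3}  orig:{}
  T[3,9] 'cbbacbc' = ∅
  T[4,10] 'bbacbcb' = ∅
  T[0,7] 'ccccbbac' = ∅
  T[1,8] 'cccbbacb' = {A,S}
  T[2,9] 'ccbbacbc' = ∅
  T[3,10] 'cbbacbcb' = ∅
  T[0,8] 'ccccbbacb' = ∅
  T[1,9] 'cccbbacbc' = ∅
  T[2,10] 'ccbbacbcb' = ∅
  T[0,9] 'ccccbbacbc' = ∅
  T[1,10] 'cccbbacbcb' = {X2,X3}  orig:{}
  T[0,10] 'ccccbbacbcb' = {A,S}

S ∈ T[0,10] ⇒ YES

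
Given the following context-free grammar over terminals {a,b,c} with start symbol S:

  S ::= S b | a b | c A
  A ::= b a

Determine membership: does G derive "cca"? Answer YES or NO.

Convert to CNF:
  S -> S T0 | T1 T0 | T2 A
  A -> T0 T1
  T0 -> b
  T1 -> a
  T2 -> c

CYK table (by increasing span):
  T[0,0] 'c' = {T2}  orig:{}
  T[1,1] 'c' = {T2}  orig:{}
  T[2,2] 'a' = {T1}  orig:{}
  T[0,1] 'cc' = ∅
  T[1,2] 'ca' = ∅
  T[0,2] 'cca' = ∅

S ∉ T[0,2] ⇒ NO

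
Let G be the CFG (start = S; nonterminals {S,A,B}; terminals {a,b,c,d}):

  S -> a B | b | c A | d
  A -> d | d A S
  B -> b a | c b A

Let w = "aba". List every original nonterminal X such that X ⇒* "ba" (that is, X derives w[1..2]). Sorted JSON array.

CNF form of G:
  S -> T2 B | T3 A | b | d
  A -> T0 X4 | d
  B -> T1 T2 | T3 X5
  T0 -> d
  T1 -> b
  T2 -> a
  T3 -> c
  X4 -> A S
  X5 -> T1 A

Fill CYK table bottom-up (cells [i..j] with 1 ≤ i ≤ j ≤ 2 only):
  [1..1]={S,T1}  "b"  orig:{S}
  [2..2]={T2}  "a"  orig:{}
  [1..2]={B}  "ba"

Original NTs in T[1,2] deriving "ba": ["B"]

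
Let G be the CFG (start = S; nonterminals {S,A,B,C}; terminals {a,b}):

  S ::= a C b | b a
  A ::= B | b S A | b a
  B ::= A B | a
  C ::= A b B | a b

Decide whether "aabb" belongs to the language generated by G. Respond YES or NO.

CNF form of G:
  S -> T0 T1 | T1 X4
  A -> A B | T0 T1 | T0 X2 | a
  B -> A B | a
  C -> A X3 | T1 T0
  T0 -> b
  T1 -> a
  X2 -> S A
  X3 -> T0 B
  X4 -> C T0

Fill CYK table bottom-up:
  [0..0]={A,B,T1}  "a"  orig:{A,B}
  [1..1]={A,B,T1}  "a"  orig:{A,B}
  [2..2]={T0}  "b"  orig:{}
  [3..3]={T0}  "b"  orig:{}
  [0..1]={A,B}  "aa"
  [1..2]={C}  "ab"
  [2..3]=∅  "bb"
  [0..2]=∅  "aab"
  [1..3]={X4}  "abb"  orig:{}
  [0..3]={S}  "aabb"

S ∈ T[0,3] ⇒ YES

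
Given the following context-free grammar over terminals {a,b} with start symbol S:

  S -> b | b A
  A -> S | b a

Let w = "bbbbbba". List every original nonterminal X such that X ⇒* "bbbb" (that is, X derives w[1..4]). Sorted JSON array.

Convert to CNF:
  S -> T0 A | b
  A -> T0 A | T0 T1 | b
  T0 -> b
  T1 -> a

Fill CYK table bottom-up (cells [i..j] with 1 ≤ i ≤ j ≤ 4 only):
  [1..1]={A,S,T0}  "b"  orig:{A,S}
  [2..2]={A,S,T0}  "b"  orig:{A,S}
  [3..3]={A,S,T0}  "b"  orig:{A,S}
  [4..4]={A,S,T0}  "b"  orig:{A,S}
  [1..2]={A,S}  "bb"
  [2..3]={A,S}  "bb"
  [3..4]={A,S}  "bb"
  [1..3]={A,S}  "bbb"
  [2..4]={A,S}  "bbb"
  [1..4]={A,S}  "bbbb"

Original NTs in T[1,4] deriving "bbbb": ["A", "S"]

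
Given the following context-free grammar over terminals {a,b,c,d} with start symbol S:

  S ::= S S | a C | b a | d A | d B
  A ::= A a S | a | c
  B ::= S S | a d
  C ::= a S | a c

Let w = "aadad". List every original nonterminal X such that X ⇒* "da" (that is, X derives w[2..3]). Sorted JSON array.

CNF form of G:
  S -> S S | T0 C | T1 A | T1 B | T3 T0
  A -> A X4 | a | c
  B -> S S | T0 T1
  C -> T0 S | T0 T2
  T0 -> a
  T1 -> d
  T2 -> c
  T3 -> b
  X4 -> T0 S

CYK table (by increasing span), restricted to cells inside w[2..3]:
  [2..2]={T1}  "d"  orig:{}
  [3..3]={A,T0}  "a"  orig:{A}
  [2..3]={S}  "da"

Original NTs in T[2,3] deriving "da": ["S"]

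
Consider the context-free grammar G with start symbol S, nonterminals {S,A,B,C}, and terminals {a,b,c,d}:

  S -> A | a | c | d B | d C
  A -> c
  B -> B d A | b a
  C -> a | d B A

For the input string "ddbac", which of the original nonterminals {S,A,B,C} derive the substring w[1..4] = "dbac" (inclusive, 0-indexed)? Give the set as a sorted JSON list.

Convert to CNF:
  S -> T0 B | T0 C | a | c
  A -> c
  B -> B X3 | T1 T2
  C -> T0 X4 | a
  T0 -> d
  T1 -> b
  T2 -> a
  X3 -> T0 A
  X4 -> B A

CYK fill, restricted to cells inside w[1..4]:
  cell(1,1) d: {T0}  orig:{}
  cell(2,2) b: {T1}  orig:{}
  cell(3,3) a: {C,S,T2}  orig:{C,S}
  cell(4,4) c: {A,S}
  cell(1,2) db: ∅
  cell(2,3) ba: {B}
  cell(3,4) ac: ∅
  cell(1,3) dba: {S}
  cell(2,4) bac: {X4}  orig:{}
  cell(1,4) dbac: {C}

Original NTs in T[1,4] deriving "dbac": ["C"]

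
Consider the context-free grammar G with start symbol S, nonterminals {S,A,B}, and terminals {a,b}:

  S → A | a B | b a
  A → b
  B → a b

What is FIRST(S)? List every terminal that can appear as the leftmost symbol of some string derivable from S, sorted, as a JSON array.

FIRST sets, iterate to fixpoint:
iter 1:
  A via A→b: +{b}
  B via B→a b: +{a}
  S via S→A: +{b}
  S via S→a B: +{a}
  FIRST(S)={a,b}  FIRST(A)={b}  FIRST(B)={a}
iter 2: done
  FIRST(S)={a,b}  FIRST(A)={b}  FIRST(B)={a}

FIRST(S) = ["a", "b"]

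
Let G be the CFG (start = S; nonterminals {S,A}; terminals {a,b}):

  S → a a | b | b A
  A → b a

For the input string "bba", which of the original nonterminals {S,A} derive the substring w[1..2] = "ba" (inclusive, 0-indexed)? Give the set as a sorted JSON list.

Convert to CNF:
  S -> T0 A | T1 T1 | b
  A -> T0 T1
  T0 -> b
  T1 -> a

CYK fill (cells [i..j] with 1 ≤ i ≤ j ≤ 2 only):
  cell(1,1) b: {S,T0}  orig:{S}
  cell(2,2) a: {T1}  orig:{}
  cell(1,2) ba: {A}

Original NTs in T[1,2] deriving "ba": ["A"]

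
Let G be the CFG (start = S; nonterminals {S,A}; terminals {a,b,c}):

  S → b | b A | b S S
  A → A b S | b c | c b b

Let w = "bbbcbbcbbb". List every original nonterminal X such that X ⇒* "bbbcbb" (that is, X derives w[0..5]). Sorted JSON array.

Convert to CNF:
  S -> T0 A | T0 X4 | b
  A -> A X2 | T0 T1 | T1 X3
  T0 -> b
  T1 -> c
  X2 -> T0 S
  X3 -> T0 T0
  X4 -> S S

Fill CYK table bottom-up — only the sub-triangle for w[0..5]:
  T[0,0] 'b' = {S,T0}  orig:{S}
  T[1,1] 'b' = {S,T0}  orig:{S}
  T[2,2] 'b' = {S,T0}  orig:{S}
  T[3,3] 'c' = {T1}  orig:{}
  T[4,4] 'b' = {S,T0}  orig:{S}
  T[5,5] 'b' = {S,T0}  orig:{S}
  T[0,1] 'bb' = {X2,X3,X4}  orig:{}
  T[1,2] 'bb' = {X2,X3,X4}  orig:{}
  T[2,3] 'bc' = {A}
  T[3,4] 'cb' = ∅
  T[4,5] 'bb' = {X2,X3,X4}  orig:{}
  T[0,2] 'bbb' = {S}
  T[1,3] 'bbc' = {S}
  T[2,4] 'bcb' = ∅
  T[3,5] 'cbb' = {A}
  T[0,3] 'bbbc' = {X2,X4}  orig:{}
  T[1,4] 'bbcb' = {X4}  orig:{}
  T[2,5] 'bcbb' = {A,S}
  T[0,4] 'bbbcb' = {S}
  T[1,5] 'bbcbb' = {S,X2,X4}  orig:{S}
  T[0,5] 'bbbcbb' = {S,X2,X4}  orig:{S}

Original NTs in T[0,5] deriving "bbbcbb": ["S"]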